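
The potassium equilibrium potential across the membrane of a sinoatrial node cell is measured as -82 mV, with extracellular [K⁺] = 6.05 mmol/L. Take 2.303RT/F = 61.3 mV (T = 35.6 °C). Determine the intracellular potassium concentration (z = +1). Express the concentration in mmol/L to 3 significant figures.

Nernst: E = (61.3/1) · log₁₀([out]/[in]), so log₁₀([out]/[in]) = -82.0 × 1 / 61.3 = -1.3377.
[out]/[in] = 10^(-1.3377) = 0.04595.
[in] = 6.05 / 0.04595 = 131.7 mmol/L.

132 mmol/L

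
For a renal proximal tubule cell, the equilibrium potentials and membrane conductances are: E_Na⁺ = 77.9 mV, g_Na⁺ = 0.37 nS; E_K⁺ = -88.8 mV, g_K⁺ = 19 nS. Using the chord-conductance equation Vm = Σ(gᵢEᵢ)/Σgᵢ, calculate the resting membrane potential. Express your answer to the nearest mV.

Σ gᵢEᵢ = 0.37·(77.9) + 19·(-88.8) = -1658.38
Σ gᵢ = 0.37 + 19 = 19.37
Vm = -1658.38 / 19.37 = -85.62 mV

-86 mV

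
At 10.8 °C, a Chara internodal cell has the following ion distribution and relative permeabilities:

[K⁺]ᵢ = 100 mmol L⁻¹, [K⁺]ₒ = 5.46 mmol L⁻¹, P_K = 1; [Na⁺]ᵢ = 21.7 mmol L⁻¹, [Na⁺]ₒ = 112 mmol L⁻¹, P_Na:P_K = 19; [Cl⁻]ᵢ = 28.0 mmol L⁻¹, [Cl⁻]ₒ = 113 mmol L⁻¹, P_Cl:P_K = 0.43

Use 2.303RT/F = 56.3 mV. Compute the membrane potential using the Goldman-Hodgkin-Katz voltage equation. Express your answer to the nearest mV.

33 mV

Vm = 56.3 · log₁₀[(Σ P·[cation]ₒ + Σ P·[anion]ᵢ) / (Σ P·[cation]ᵢ + Σ P·[anion]ₒ)]
Numerator = 1×5.46 + 19×112 + 0.43×28.0 = 2146
Denominator = 1×100 + 19×21.7 + 0.43×113 = 560.9
Vm = 56.3 · log₁₀(3.8252) = 56.3 × (0.5827) = 32.80 mV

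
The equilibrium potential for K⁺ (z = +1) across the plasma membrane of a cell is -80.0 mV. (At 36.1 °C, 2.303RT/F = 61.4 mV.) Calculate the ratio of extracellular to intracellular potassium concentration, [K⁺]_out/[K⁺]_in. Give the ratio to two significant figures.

log₁₀([out]/[in]) = E·z/(61.4) = -80.0 × 1 / 61.4 = -1.3029
[out]/[in] = 10^(-1.3029) = 0.04978

0.050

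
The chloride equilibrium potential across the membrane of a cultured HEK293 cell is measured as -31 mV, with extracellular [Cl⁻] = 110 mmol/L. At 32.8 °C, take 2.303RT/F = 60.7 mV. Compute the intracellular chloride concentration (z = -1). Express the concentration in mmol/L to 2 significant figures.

34 mmol/L

Nernst: E = (60.7/-1) · log₁₀([out]/[in]), so log₁₀([out]/[in]) = -31.0 × -1 / 60.7 = 0.5107.
[out]/[in] = 10^(0.5107) = 3.241.
[in] = 110 / 3.241 = 33.94 mmol/L.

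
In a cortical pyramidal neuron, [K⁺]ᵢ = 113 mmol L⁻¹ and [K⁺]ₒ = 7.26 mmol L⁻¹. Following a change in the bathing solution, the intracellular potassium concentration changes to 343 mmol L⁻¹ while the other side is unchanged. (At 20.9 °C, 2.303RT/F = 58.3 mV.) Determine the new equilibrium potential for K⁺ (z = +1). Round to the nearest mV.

After the shift: [K⁺]_out = 7.26, [K⁺]_in = 343 mmol L⁻¹.
E_new = (58.3/1)·log₁₀(7.26/343) = 58.30 · (-1.6744) = -97.62 mV

-98 mV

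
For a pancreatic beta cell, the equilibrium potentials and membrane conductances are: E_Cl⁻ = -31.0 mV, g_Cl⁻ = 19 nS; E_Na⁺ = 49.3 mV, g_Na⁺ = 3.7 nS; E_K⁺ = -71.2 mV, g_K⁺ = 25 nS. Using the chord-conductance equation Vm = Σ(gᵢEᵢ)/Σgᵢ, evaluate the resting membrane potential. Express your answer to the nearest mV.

Σ gᵢEᵢ = 19·(-31.0) + 3.7·(49.3) + 25·(-71.2) = -2186.59
Σ gᵢ = 19 + 3.7 + 25 = 47.7
Vm = -2186.59 / 47.7 = -45.84 mV

-46 mV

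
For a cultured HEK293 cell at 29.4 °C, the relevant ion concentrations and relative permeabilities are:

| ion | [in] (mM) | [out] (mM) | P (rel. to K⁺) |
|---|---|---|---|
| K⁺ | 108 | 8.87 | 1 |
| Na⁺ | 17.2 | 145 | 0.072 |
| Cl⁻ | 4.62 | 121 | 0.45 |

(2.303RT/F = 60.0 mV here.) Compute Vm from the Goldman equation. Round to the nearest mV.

Vm = 60.0 · log₁₀[(Σ P·[cation]ₒ + Σ P·[anion]ᵢ) / (Σ P·[cation]ᵢ + Σ P·[anion]ₒ)]
Numerator = 1×8.87 + 0.072×145 + 0.45×4.62 = 21.39
Denominator = 1×108 + 0.072×17.2 + 0.45×121 = 163.7
Vm = 60.0 · log₁₀(0.13067) = 60.0 × (-0.8838) = -53.03 mV

-53 mV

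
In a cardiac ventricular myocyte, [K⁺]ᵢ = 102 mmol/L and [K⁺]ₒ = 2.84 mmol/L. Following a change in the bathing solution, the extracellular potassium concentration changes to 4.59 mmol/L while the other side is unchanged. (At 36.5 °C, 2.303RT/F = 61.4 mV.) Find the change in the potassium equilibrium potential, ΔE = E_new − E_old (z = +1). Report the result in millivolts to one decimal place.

12.8 mV

E_old = (61.4/1)·log₁₀(2.84/102) = -95.49 mV
E_new = (61.4/1)·log₁₀(4.59/102) = -82.69 mV
ΔE = -82.69 − (-95.49) = 12.80 mV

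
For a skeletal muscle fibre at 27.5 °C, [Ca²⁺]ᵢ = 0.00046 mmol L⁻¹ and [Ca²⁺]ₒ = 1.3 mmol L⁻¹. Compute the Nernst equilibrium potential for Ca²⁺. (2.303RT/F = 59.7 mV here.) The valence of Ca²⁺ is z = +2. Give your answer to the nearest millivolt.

103 mV

E = (59.7/z) · log₁₀([Ca²⁺]_out/[Ca²⁺]_in) with z = +2.
= (59.7/2) · log₁₀(1.3/0.00046) = 29.85 · log₁₀(2826)
= 29.85 · (3.4512) = 103.02 mV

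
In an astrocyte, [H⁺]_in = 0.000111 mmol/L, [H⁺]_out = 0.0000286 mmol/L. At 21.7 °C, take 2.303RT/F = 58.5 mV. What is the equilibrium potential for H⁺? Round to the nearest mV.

E = (58.5/z) · log₁₀([H⁺]_out/[H⁺]_in) with z = +1.
= (58.5/1) · log₁₀(0.0000286/0.000111) = 58.50 · log₁₀(0.2577)
= 58.50 · (-0.5890) = -34.45 mV

-34 mV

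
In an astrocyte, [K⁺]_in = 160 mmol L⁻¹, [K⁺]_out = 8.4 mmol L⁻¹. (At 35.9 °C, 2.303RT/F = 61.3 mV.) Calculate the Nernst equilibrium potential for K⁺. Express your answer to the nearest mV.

E = (61.3/z) · log₁₀([K⁺]_out/[K⁺]_in) with z = +1.
= (61.3/1) · log₁₀(8.4/160) = 61.30 · log₁₀(0.0525)
= 61.30 · (-1.2798) = -78.45 mV

-78 mV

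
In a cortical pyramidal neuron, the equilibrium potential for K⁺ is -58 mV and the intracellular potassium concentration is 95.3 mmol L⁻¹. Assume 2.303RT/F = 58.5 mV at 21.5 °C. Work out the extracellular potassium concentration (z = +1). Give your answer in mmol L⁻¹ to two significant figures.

Nernst: E = (58.5/1) · log₁₀([out]/[in]), so log₁₀([out]/[in]) = -58.0 × 1 / 58.5 = -0.9915.
[out]/[in] = 10^(-0.9915) = 0.102.
[out] = 0.102 × 95.3 = 9.719 mmol L⁻¹.

9.7 mmol L⁻¹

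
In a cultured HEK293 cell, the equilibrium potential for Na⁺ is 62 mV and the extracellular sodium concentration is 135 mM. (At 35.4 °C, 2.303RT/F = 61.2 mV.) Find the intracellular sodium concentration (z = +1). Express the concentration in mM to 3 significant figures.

13.1 mM

Nernst: E = (61.2/1) · log₁₀([out]/[in]), so log₁₀([out]/[in]) = 62.0 × 1 / 61.2 = 1.0131.
[out]/[in] = 10^(1.0131) = 10.31.
[in] = 135 / 10.31 = 13.1 mM.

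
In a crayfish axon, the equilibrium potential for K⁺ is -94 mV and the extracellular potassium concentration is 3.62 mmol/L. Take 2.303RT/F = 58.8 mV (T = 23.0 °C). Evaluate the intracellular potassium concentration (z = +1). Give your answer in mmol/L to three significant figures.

Nernst: E = (58.8/1) · log₁₀([out]/[in]), so log₁₀([out]/[in]) = -94.0 × 1 / 58.8 = -1.5986.
[out]/[in] = 10^(-1.5986) = 0.0252.
[in] = 3.62 / 0.0252 = 143.7 mmol/L.

144 mmol/L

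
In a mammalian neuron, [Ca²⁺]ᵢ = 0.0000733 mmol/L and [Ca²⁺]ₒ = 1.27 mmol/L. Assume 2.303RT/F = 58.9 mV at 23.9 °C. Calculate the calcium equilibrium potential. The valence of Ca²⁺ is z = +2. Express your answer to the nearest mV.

125 mV

E = (58.9/z) · log₁₀([Ca²⁺]_out/[Ca²⁺]_in) with z = +2.
= (58.9/2) · log₁₀(1.27/0.0000733) = 29.45 · log₁₀(1.733e+04)
= 29.45 · (4.2387) = 124.83 mV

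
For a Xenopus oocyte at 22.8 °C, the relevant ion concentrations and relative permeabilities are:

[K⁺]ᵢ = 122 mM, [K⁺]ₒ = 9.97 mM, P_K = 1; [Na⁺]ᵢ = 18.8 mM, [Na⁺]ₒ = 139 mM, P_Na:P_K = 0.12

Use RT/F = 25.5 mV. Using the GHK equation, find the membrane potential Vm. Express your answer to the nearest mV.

-39 mV

Vm = 25.5 · ln[(Σ P·[cation]ₒ + Σ P·[anion]ᵢ) / (Σ P·[cation]ᵢ + Σ P·[anion]ₒ)]
Numerator = 1×9.97 + 0.12×139 = 26.65
Denominator = 1×122 + 0.12×18.8 = 124.3
Vm = 25.5 · ln(0.21448) = 25.5 × (-1.5396) = -39.26 mV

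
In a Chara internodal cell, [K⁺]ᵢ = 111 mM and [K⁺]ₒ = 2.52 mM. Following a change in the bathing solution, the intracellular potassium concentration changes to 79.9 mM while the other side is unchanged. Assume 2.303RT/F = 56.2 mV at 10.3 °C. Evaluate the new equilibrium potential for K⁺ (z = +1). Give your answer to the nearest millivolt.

After the shift: [K⁺]_out = 2.52, [K⁺]_in = 79.9 mM.
E_new = (56.2/1)·log₁₀(2.52/79.9) = 56.20 · (-1.5011) = -84.36 mV

-84 mV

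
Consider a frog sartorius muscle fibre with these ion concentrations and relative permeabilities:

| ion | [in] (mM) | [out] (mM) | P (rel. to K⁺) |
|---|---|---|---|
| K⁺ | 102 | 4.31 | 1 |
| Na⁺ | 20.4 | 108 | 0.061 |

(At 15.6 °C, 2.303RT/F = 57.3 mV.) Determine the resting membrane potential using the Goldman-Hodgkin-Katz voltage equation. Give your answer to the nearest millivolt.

-56 mV

Vm = 57.3 · log₁₀[(Σ P·[cation]ₒ + Σ P·[anion]ᵢ) / (Σ P·[cation]ᵢ + Σ P·[anion]ₒ)]
Numerator = 1×4.31 + 0.061×108 = 10.9
Denominator = 1×102 + 0.061×20.4 = 103.2
Vm = 57.3 · log₁₀(0.10556) = 57.3 × (-0.9765) = -55.95 mV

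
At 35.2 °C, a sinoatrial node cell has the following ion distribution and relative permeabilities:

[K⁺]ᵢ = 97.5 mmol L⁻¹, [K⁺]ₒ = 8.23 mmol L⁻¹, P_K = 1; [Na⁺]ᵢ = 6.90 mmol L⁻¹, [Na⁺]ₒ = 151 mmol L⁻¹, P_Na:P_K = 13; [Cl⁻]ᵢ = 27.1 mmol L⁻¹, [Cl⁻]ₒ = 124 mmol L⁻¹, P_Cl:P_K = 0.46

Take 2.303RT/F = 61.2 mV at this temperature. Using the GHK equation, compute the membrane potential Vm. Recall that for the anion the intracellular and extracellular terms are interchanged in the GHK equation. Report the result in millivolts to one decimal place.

Vm = 61.2 · log₁₀[(Σ P·[cation]ₒ + Σ P·[anion]ᵢ) / (Σ P·[cation]ᵢ + Σ P·[anion]ₒ)]
Numerator = 1×8.23 + 13×151 + 0.46×27.1 = 1984
Denominator = 1×97.5 + 13×6.90 + 0.46×124 = 244.2
Vm = 61.2 · log₁₀(8.1219) = 61.2 × (0.9097) = 55.67 mV

55.7 mV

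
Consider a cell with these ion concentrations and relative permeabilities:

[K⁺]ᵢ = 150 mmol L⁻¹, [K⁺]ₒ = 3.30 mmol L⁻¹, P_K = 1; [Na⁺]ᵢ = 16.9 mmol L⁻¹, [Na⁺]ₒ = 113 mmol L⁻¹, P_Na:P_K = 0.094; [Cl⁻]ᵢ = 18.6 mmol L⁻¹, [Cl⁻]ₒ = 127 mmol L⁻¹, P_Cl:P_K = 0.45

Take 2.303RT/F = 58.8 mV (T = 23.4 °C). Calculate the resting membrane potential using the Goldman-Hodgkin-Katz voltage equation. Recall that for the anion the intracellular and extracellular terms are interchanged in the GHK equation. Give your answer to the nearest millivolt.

-57 mV

Vm = 58.8 · log₁₀[(Σ P·[cation]ₒ + Σ P·[anion]ᵢ) / (Σ P·[cation]ᵢ + Σ P·[anion]ₒ)]
Numerator = 1×3.30 + 0.094×113 + 0.45×18.6 = 22.29
Denominator = 1×150 + 0.094×16.9 + 0.45×127 = 208.7
Vm = 58.8 · log₁₀(0.10679) = 58.8 × (-0.9715) = -57.12 mV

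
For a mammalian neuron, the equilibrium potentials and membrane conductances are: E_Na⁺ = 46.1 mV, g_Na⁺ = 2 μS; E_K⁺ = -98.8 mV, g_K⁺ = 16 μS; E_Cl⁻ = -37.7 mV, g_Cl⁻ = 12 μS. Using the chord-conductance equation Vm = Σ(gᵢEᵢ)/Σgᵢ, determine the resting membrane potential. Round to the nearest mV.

Σ gᵢEᵢ = 2·(46.1) + 16·(-98.8) + 12·(-37.7) = -1941.00
Σ gᵢ = 2 + 16 + 12 = 30
Vm = -1941.00 / 30 = -64.70 mV

-65 mV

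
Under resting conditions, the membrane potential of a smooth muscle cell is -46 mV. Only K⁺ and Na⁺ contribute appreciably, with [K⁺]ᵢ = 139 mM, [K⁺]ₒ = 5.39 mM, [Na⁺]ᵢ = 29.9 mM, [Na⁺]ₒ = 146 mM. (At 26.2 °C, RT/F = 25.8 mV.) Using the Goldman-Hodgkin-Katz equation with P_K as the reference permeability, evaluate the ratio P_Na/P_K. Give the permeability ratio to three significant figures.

0.128

Let α = P_Na/P_K. GHK: Vm = 25.8·ln[(Kₒ + α·Naₒ)/(Kᵢ + α·Naᵢ)].
e^(Vm/25.8) = e^(-46.0/25.8) = 0.16814
So 0.16814·(Kᵢ + α·Naᵢ) = Kₒ + α·Naₒ → α = (0.16814·139.0 − 5.39) / (146.0 − 0.16814·29.9)
α = (23.37 − 5.39) / (146.0 − 5.027) = 17.98/141 = 0.1276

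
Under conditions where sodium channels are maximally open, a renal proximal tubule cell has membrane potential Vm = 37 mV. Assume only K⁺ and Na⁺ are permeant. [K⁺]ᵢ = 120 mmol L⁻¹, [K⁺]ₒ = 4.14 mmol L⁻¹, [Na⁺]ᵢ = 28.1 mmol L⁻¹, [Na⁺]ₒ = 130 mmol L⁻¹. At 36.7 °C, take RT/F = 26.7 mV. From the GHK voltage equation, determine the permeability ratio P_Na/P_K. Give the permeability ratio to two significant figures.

Let α = P_Na/P_K. GHK: Vm = 26.7·ln[(Kₒ + α·Naₒ)/(Kᵢ + α·Naᵢ)].
e^(Vm/26.7) = e^(37.0/26.7) = 3.9979
So 3.9979·(Kᵢ + α·Naᵢ) = Kₒ + α·Naₒ → α = (3.9979·120.0 − 4.14) / (130.0 − 3.9979·28.1)
α = (479.7 − 4.14) / (130.0 − 112.3) = 475.6/17.66 = 26.93

27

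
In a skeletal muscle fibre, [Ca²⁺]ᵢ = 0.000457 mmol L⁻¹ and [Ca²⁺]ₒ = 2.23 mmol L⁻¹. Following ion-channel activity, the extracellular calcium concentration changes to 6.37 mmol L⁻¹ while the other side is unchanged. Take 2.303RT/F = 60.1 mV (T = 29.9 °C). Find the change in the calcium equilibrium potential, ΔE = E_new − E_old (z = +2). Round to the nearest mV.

E_old = (60.1/2)·log₁₀(2.23/0.000457) = 110.84 mV
E_new = (60.1/2)·log₁₀(6.37/0.000457) = 124.53 mV
ΔE = 124.53 − (110.84) = 13.70 mV

14 mV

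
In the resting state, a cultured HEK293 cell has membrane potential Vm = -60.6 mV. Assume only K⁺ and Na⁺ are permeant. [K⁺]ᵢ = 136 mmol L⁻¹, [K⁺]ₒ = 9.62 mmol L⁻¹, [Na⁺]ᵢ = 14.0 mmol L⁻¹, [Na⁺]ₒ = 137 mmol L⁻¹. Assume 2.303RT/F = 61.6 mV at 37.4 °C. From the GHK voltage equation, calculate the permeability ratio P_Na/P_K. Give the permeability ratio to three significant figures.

Let α = P_Na/P_K. GHK: Vm = 61.6·log₁₀[(Kₒ + α·Naₒ)/(Kᵢ + α·Naᵢ)].
10^(Vm/61.6) = 10^(-60.6/61.6) = 0.10381
So 0.10381·(Kᵢ + α·Naᵢ) = Kₒ + α·Naₒ → α = (0.10381·136.0 − 9.62) / (137.0 − 0.10381·14.0)
α = (14.12 − 9.62) / (137.0 − 1.453) = 4.498/135.5 = 0.03318

0.0332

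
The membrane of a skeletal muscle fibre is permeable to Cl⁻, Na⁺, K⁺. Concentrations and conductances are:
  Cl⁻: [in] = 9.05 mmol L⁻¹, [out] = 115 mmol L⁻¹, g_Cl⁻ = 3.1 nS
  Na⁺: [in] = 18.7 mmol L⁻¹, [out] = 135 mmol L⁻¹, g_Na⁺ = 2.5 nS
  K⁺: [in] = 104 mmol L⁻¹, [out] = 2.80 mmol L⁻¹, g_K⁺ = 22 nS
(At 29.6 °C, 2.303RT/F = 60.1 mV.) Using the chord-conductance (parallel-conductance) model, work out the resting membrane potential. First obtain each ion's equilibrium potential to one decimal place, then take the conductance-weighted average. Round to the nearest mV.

E_Cl⁻ = (60.1/-1)·log₁₀(115/9.05) = -66.4 mV
E_Na⁺ = (60.1/1)·log₁₀(135/18.7) = 51.6 mV
E_K⁺ = (60.1/1)·log₁₀(2.80/104) = -94.3 mV
Vm = (Σ gᵢEᵢ)/(Σ gᵢ) = (3.1·-66.4 + 2.5·51.6 + 22·-94.3) / (3.1 + 2.5 + 22)
= -2151.44 / 27.6 = -77.95 mV

-78 mV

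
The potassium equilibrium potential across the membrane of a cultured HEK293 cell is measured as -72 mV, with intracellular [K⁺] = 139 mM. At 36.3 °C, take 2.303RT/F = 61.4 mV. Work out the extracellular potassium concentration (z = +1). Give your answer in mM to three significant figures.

Nernst: E = (61.4/1) · log₁₀([out]/[in]), so log₁₀([out]/[in]) = -72.0 × 1 / 61.4 = -1.1726.
[out]/[in] = 10^(-1.1726) = 0.0672.
[out] = 0.0672 × 139 = 9.341 mM.

9.34 mM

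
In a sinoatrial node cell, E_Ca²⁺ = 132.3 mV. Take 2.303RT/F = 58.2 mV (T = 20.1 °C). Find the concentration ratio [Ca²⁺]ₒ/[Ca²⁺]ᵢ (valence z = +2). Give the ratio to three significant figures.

35200

log₁₀([out]/[in]) = E·z/(58.2) = 132.3 × 2 / 58.2 = 4.5464
[out]/[in] = 10^(4.5464) = 3.519e+04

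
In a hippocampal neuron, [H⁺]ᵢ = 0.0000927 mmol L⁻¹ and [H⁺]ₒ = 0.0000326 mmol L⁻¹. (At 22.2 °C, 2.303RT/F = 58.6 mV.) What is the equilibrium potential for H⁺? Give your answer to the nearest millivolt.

-27 mV

E = (58.6/z) · log₁₀([H⁺]_out/[H⁺]_in) with z = +1.
= (58.6/1) · log₁₀(0.0000326/0.0000927) = 58.60 · log₁₀(0.3517)
= 58.60 · (-0.4539) = -26.60 mV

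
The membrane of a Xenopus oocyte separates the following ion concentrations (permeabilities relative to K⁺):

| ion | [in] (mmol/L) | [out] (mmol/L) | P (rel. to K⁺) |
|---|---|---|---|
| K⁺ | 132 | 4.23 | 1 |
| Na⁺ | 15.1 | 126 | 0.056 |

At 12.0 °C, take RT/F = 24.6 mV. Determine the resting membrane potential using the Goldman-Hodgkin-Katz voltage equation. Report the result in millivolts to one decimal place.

-60.7 mV

Vm = 24.6 · ln[(Σ P·[cation]ₒ + Σ P·[anion]ᵢ) / (Σ P·[cation]ᵢ + Σ P·[anion]ₒ)]
Numerator = 1×4.23 + 0.056×126 = 11.29
Denominator = 1×132 + 0.056×15.1 = 132.8
Vm = 24.6 · ln(0.084956) = 24.6 × (-2.4656) = -60.65 mV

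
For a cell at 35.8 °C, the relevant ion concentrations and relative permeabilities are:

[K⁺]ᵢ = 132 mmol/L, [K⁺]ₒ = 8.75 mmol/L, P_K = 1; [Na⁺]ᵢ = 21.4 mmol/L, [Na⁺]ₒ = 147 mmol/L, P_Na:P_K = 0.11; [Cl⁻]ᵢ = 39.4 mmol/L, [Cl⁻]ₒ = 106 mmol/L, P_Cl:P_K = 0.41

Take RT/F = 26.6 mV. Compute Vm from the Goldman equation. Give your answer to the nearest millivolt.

Vm = 26.6 · ln[(Σ P·[cation]ₒ + Σ P·[anion]ᵢ) / (Σ P·[cation]ᵢ + Σ P·[anion]ₒ)]
Numerator = 1×8.75 + 0.11×147 + 0.41×39.4 = 41.07
Denominator = 1×132 + 0.11×21.4 + 0.41×106 = 177.8
Vm = 26.6 · ln(0.23099) = 26.6 × (-1.4654) = -38.98 mV

-39 mV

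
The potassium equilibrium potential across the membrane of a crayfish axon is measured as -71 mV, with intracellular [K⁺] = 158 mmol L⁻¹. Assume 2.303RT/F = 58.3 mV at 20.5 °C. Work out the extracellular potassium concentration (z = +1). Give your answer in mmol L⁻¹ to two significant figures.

Nernst: E = (58.3/1) · log₁₀([out]/[in]), so log₁₀([out]/[in]) = -71.0 × 1 / 58.3 = -1.2178.
[out]/[in] = 10^(-1.2178) = 0.06056.
[out] = 0.06056 × 158 = 9.568 mmol L⁻¹.

9.6 mmol L⁻¹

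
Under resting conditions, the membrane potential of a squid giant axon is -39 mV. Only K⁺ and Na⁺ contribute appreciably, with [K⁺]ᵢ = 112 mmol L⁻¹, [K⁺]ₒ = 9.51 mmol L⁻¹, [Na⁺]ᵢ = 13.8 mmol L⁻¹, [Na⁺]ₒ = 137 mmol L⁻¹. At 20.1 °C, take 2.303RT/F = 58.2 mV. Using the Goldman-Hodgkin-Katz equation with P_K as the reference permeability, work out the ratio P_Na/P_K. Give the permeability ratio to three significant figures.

0.108

Let α = P_Na/P_K. GHK: Vm = 58.2·log₁₀[(Kₒ + α·Naₒ)/(Kᵢ + α·Naᵢ)].
10^(Vm/58.2) = 10^(-39.0/58.2) = 0.21375
So 0.21375·(Kᵢ + α·Naᵢ) = Kₒ + α·Naₒ → α = (0.21375·112.0 − 9.51) / (137.0 − 0.21375·13.8)
α = (23.94 − 9.51) / (137.0 − 2.95) = 14.43/134.1 = 0.1076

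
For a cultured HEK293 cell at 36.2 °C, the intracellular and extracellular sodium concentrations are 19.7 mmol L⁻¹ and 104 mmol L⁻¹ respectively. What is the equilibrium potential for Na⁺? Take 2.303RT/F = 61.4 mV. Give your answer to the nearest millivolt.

E = (61.4/z) · log₁₀([Na⁺]_out/[Na⁺]_in) with z = +1.
= (61.4/1) · log₁₀(104/19.7) = 61.40 · log₁₀(5.279)
= 61.40 · (0.7226) = 44.37 mV

44 mV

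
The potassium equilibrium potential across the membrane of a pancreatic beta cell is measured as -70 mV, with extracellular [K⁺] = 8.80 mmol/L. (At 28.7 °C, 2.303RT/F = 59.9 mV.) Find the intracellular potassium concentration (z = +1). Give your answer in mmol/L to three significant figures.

Nernst: E = (59.9/1) · log₁₀([out]/[in]), so log₁₀([out]/[in]) = -70.0 × 1 / 59.9 = -1.1686.
[out]/[in] = 10^(-1.1686) = 0.06782.
[in] = 8.80 / 0.06782 = 129.7 mmol/L.

130 mmol/L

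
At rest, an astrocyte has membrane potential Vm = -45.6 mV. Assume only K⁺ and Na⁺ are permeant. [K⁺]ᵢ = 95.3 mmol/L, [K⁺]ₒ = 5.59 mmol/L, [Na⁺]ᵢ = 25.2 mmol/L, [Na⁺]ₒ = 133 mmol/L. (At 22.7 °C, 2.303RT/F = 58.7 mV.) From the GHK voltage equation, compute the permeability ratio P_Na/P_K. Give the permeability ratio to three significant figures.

Let α = P_Na/P_K. GHK: Vm = 58.7·log₁₀[(Kₒ + α·Naₒ)/(Kᵢ + α·Naᵢ)].
10^(Vm/58.7) = 10^(-45.6/58.7) = 0.16717
So 0.16717·(Kᵢ + α·Naᵢ) = Kₒ + α·Naₒ → α = (0.16717·95.3 − 5.59) / (133.0 − 0.16717·25.2)
α = (15.93 − 5.59) / (133.0 − 4.213) = 10.34/128.8 = 0.0803

0.0803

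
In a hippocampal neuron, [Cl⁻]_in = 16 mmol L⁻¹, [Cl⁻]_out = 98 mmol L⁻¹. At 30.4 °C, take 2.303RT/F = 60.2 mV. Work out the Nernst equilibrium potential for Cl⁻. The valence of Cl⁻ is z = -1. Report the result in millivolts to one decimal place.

E = (60.2/z) · log₁₀([Cl⁻]_out/[Cl⁻]_in) with z = -1.
For an anion, dividing by z = -1 reverses the sign.
= (60.2/-1) · log₁₀(98/16) = -60.20 · log₁₀(6.125)
= -60.20 · (0.7871) = -47.38 mV

-47.4 mV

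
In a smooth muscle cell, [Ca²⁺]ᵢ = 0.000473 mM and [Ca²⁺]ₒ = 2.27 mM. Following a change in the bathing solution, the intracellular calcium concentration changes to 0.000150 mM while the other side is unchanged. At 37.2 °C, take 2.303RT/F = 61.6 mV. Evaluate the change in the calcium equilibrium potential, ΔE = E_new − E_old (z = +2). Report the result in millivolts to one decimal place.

E_old = (61.6/2)·log₁₀(2.27/0.000473) = 113.38 mV
E_new = (61.6/2)·log₁₀(2.27/0.000150) = 128.74 mV
ΔE = 128.74 − (113.38) = 15.36 mV

15.4 mV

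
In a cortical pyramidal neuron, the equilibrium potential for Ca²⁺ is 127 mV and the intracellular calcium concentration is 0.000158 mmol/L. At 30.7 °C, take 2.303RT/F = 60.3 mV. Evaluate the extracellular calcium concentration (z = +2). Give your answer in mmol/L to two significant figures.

Nernst: E = (60.3/2) · log₁₀([out]/[in]), so log₁₀([out]/[in]) = 127.0 × 2 / 60.3 = 4.2123.
[out]/[in] = 10^(4.2123) = 1.63e+04.
[out] = 1.63e+04 × 0.000158 = 2.576 mmol/L.

2.6 mmol/L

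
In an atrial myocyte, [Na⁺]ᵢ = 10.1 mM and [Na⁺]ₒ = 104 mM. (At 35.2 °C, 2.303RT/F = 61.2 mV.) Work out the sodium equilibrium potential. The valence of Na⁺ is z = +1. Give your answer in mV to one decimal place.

E = (61.2/z) · log₁₀([Na⁺]_out/[Na⁺]_in) with z = +1.
= (61.2/1) · log₁₀(104/10.1) = 61.20 · log₁₀(10.3)
= 61.20 · (1.0127) = 61.98 mV

62.0 mV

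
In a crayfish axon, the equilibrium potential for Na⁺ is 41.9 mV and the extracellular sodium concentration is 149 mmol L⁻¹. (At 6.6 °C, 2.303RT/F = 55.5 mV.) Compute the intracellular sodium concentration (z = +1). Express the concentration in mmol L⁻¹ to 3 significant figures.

Nernst: E = (55.5/1) · log₁₀([out]/[in]), so log₁₀([out]/[in]) = 41.9 × 1 / 55.5 = 0.7550.
[out]/[in] = 10^(0.7550) = 5.688.
[in] = 149 / 5.688 = 26.2 mmol L⁻¹.

26.2 mmol L⁻¹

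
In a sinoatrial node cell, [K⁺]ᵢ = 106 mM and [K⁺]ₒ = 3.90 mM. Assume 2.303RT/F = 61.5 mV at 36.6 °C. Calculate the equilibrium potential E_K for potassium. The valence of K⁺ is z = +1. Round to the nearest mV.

E = (61.5/z) · log₁₀([K⁺]_out/[K⁺]_in) with z = +1.
= (61.5/1) · log₁₀(3.90/106) = 61.50 · log₁₀(0.03679)
= 61.50 · (-1.4342) = -88.21 mV

-88 mV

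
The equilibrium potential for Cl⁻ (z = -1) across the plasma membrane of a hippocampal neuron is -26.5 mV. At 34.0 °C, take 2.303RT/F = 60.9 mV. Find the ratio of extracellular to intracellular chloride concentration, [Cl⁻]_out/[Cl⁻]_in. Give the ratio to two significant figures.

log₁₀([out]/[in]) = E·z/(60.9) = -26.5 × -1 / 60.9 = 0.4351
[out]/[in] = 10^(0.4351) = 2.724

2.7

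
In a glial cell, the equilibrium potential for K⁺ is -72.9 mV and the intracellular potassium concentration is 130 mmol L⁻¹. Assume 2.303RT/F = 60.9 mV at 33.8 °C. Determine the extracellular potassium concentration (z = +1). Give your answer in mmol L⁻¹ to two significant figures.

Nernst: E = (60.9/1) · log₁₀([out]/[in]), so log₁₀([out]/[in]) = -72.9 × 1 / 60.9 = -1.1970.
[out]/[in] = 10^(-1.1970) = 0.06353.
[out] = 0.06353 × 130 = 8.258 mmol L⁻¹.

8.3 mmol L⁻¹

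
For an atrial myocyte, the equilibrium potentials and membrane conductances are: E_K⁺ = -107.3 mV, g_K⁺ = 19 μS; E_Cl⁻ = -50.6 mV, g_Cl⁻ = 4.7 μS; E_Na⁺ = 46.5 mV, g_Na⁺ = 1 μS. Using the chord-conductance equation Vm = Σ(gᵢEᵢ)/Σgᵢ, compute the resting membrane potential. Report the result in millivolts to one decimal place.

-90.3 mV

Σ gᵢEᵢ = 19·(-107.3) + 4.7·(-50.6) + 1·(46.5) = -2230.02
Σ gᵢ = 19 + 4.7 + 1 = 24.7
Vm = -2230.02 / 24.7 = -90.28 mV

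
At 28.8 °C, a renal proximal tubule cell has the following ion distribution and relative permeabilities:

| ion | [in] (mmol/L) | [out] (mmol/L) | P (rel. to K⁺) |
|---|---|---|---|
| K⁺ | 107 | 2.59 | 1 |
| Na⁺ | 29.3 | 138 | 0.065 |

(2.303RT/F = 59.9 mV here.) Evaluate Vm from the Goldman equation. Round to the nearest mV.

-58 mV

Vm = 59.9 · log₁₀[(Σ P·[cation]ₒ + Σ P·[anion]ᵢ) / (Σ P·[cation]ᵢ + Σ P·[anion]ₒ)]
Numerator = 1×2.59 + 0.065×138 = 11.56
Denominator = 1×107 + 0.065×29.3 = 108.9
Vm = 59.9 · log₁₀(0.10615) = 59.9 × (-0.9741) = -58.35 mV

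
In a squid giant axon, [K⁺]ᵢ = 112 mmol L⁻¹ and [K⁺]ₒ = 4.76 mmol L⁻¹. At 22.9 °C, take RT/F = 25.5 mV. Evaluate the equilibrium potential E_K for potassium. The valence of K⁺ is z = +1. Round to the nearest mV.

E = (25.5/z) · ln([K⁺]_out/[K⁺]_in) with z = +1.
= (25.5/1) · ln(4.76/112) = 25.50 · ln(0.0425)
= 25.50 · (-3.1583) = -80.54 mV

-81 mV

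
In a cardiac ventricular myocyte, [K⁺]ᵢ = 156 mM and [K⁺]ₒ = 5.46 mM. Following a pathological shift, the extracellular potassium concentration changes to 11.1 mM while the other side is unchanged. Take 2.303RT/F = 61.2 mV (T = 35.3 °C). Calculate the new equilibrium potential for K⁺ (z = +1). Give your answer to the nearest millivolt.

-70 mV

After the shift: [K⁺]_out = 11.1, [K⁺]_in = 156 mM.
E_new = (61.2/1)·log₁₀(11.1/156) = 61.20 · (-1.1478) = -70.25 mV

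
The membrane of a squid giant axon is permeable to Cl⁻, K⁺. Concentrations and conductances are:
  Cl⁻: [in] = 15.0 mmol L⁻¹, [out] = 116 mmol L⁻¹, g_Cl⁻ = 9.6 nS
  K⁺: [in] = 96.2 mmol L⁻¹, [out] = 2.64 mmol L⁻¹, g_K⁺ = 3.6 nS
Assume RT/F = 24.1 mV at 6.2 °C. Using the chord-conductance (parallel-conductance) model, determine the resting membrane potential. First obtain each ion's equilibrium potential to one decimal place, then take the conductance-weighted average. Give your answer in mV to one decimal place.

-59.5 mV

E_Cl⁻ = (24.1/-1)·ln(116/15.0) = -49.3 mV
E_K⁺ = (24.1/1)·ln(2.64/96.2) = -86.7 mV
Vm = (Σ gᵢEᵢ)/(Σ gᵢ) = (9.6·-49.3 + 3.6·-86.7) / (9.6 + 3.6)
= -785.40 / 13.2 = -59.50 mV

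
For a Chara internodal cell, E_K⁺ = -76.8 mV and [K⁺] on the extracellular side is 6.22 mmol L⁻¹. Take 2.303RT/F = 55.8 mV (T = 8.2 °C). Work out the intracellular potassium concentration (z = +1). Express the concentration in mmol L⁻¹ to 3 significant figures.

148 mmol L⁻¹

Nernst: E = (55.8/1) · log₁₀([out]/[in]), so log₁₀([out]/[in]) = -76.8 × 1 / 55.8 = -1.3763.
[out]/[in] = 10^(-1.3763) = 0.04204.
[in] = 6.22 / 0.04204 = 148 mmol L⁻¹.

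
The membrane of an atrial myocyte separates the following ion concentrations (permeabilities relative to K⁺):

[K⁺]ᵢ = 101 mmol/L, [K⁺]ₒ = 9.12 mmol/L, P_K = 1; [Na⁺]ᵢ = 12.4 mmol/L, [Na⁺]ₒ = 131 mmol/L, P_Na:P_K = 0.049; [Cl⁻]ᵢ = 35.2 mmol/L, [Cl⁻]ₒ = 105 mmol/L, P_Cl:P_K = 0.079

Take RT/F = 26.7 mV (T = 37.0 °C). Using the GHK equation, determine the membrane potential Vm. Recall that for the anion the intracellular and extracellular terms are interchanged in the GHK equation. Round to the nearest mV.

Vm = 26.7 · ln[(Σ P·[cation]ₒ + Σ P·[anion]ᵢ) / (Σ P·[cation]ᵢ + Σ P·[anion]ₒ)]
Numerator = 1×9.12 + 0.049×131 + 0.079×35.2 = 18.32
Denominator = 1×101 + 0.049×12.4 + 0.079×105 = 109.9
Vm = 26.7 · ln(0.16669) = 26.7 × (-1.7916) = -47.84 mV

-48 mV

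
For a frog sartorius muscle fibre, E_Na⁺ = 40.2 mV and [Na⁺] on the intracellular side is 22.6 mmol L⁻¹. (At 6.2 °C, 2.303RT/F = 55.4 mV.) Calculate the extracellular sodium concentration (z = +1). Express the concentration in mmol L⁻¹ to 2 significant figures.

Nernst: E = (55.4/1) · log₁₀([out]/[in]), so log₁₀([out]/[in]) = 40.2 × 1 / 55.4 = 0.7256.
[out]/[in] = 10^(0.7256) = 5.317.
[out] = 5.317 × 22.6 = 120.2 mmol L⁻¹.

120 mmol L⁻¹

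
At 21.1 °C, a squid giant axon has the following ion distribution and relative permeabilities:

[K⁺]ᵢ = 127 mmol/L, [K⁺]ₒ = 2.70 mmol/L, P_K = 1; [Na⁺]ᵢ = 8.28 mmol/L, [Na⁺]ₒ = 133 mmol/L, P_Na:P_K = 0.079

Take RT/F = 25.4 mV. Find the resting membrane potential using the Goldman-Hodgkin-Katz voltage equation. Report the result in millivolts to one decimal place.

-57.6 mV

Vm = 25.4 · ln[(Σ P·[cation]ₒ + Σ P·[anion]ᵢ) / (Σ P·[cation]ᵢ + Σ P·[anion]ₒ)]
Numerator = 1×2.70 + 0.079×133 = 13.21
Denominator = 1×127 + 0.079×8.28 = 127.7
Vm = 25.4 · ln(0.10346) = 25.4 × (-2.2686) = -57.62 mV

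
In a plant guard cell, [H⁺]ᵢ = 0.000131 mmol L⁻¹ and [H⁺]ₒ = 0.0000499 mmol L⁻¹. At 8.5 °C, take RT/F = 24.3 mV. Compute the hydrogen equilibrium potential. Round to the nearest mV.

E = (24.3/z) · ln([H⁺]_out/[H⁺]_in) with z = +1.
= (24.3/1) · ln(0.0000499/0.000131) = 24.30 · ln(0.3809)
= 24.30 · (-0.9652) = -23.45 mV

-23 mV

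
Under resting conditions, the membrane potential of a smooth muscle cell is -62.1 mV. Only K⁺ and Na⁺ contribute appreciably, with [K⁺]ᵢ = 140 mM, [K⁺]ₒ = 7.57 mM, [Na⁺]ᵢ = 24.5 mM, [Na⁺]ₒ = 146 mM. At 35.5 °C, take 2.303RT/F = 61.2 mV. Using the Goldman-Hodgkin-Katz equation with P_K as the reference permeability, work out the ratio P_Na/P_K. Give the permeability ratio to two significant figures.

Let α = P_Na/P_K. GHK: Vm = 61.2·log₁₀[(Kₒ + α·Naₒ)/(Kᵢ + α·Naᵢ)].
10^(Vm/61.2) = 10^(-62.1/61.2) = 0.096671
So 0.096671·(Kᵢ + α·Naᵢ) = Kₒ + α·Naₒ → α = (0.096671·140.0 − 7.57) / (146.0 − 0.096671·24.5)
α = (13.53 − 7.57) / (146.0 − 2.368) = 5.964/143.6 = 0.04152

0.042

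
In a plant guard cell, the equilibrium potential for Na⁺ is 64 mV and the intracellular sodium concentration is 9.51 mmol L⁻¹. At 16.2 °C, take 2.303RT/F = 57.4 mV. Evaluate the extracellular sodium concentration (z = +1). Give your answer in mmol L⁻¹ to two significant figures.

Nernst: E = (57.4/1) · log₁₀([out]/[in]), so log₁₀([out]/[in]) = 64.0 × 1 / 57.4 = 1.1150.
[out]/[in] = 10^(1.1150) = 13.03.
[out] = 13.03 × 9.51 = 123.9 mmol L⁻¹.

120 mmol L⁻¹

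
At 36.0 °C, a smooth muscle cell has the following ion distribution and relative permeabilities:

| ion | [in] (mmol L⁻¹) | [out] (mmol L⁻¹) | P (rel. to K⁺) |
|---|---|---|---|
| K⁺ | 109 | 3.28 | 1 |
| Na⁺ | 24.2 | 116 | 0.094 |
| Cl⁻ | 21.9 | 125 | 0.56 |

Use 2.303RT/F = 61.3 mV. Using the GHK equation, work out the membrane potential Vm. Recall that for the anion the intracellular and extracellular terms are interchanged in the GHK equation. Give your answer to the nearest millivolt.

Vm = 61.3 · log₁₀[(Σ P·[cation]ₒ + Σ P·[anion]ᵢ) / (Σ P·[cation]ᵢ + Σ P·[anion]ₒ)]
Numerator = 1×3.28 + 0.094×116 + 0.56×21.9 = 26.45
Denominator = 1×109 + 0.094×24.2 + 0.56×125 = 181.3
Vm = 61.3 · log₁₀(0.1459) = 61.3 × (-0.8359) = -51.24 mV

-51 mV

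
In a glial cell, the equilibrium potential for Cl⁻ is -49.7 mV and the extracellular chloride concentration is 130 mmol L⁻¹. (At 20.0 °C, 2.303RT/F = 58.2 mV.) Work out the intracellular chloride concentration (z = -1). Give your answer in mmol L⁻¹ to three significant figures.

18.2 mmol L⁻¹

Nernst: E = (58.2/-1) · log₁₀([out]/[in]), so log₁₀([out]/[in]) = -49.7 × -1 / 58.2 = 0.8540.
[out]/[in] = 10^(0.8540) = 7.144.
[in] = 130 / 7.144 = 18.2 mmol L⁻¹.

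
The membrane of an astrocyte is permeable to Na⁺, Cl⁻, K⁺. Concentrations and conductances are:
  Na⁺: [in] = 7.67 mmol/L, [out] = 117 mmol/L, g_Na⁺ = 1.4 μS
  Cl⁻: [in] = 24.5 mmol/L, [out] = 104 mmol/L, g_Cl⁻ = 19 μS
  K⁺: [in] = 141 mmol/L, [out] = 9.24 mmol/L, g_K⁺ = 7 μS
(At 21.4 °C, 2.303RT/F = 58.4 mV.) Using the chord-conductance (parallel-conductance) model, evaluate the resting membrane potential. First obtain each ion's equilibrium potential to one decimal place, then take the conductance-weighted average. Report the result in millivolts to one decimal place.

-39.6 mV

E_Na⁺ = (58.4/1)·log₁₀(117/7.67) = 69.1 mV
E_Cl⁻ = (58.4/-1)·log₁₀(104/24.5) = -36.7 mV
E_K⁺ = (58.4/1)·log₁₀(9.24/141) = -69.1 mV
Vm = (Σ gᵢEᵢ)/(Σ gᵢ) = (1.4·69.1 + 19·-36.7 + 7·-69.1) / (1.4 + 19 + 7)
= -1084.26 / 27.4 = -39.57 mV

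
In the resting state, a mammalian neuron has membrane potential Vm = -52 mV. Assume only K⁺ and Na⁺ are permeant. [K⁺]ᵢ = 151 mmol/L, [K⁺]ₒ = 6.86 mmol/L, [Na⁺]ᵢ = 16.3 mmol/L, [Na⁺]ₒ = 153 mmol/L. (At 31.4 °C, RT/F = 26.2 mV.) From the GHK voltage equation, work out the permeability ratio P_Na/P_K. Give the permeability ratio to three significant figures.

Let α = P_Na/P_K. GHK: Vm = 26.2·ln[(Kₒ + α·Naₒ)/(Kᵢ + α·Naᵢ)].
e^(Vm/26.2) = e^(-52.0/26.2) = 0.13742
So 0.13742·(Kᵢ + α·Naᵢ) = Kₒ + α·Naₒ → α = (0.13742·151.0 − 6.86) / (153.0 − 0.13742·16.3)
α = (20.75 − 6.86) / (153.0 − 2.24) = 13.89/150.8 = 0.09213

0.0921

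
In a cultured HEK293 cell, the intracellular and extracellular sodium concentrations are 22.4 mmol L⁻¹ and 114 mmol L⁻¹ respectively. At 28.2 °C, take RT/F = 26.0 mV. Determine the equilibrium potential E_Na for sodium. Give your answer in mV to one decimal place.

42.3 mV

E = (26.0/z) · ln([Na⁺]_out/[Na⁺]_in) with z = +1.
= (26.0/1) · ln(114/22.4) = 26.00 · ln(5.089)
= 26.00 · (1.6271) = 42.31 mV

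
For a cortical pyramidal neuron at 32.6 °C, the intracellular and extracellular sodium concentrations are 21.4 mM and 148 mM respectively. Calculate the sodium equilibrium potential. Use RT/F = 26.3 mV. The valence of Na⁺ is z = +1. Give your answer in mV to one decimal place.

E = (26.3/z) · ln([Na⁺]_out/[Na⁺]_in) with z = +1.
= (26.3/1) · ln(148/21.4) = 26.30 · ln(6.916)
= 26.30 · (1.9338) = 50.86 mV

50.9 mV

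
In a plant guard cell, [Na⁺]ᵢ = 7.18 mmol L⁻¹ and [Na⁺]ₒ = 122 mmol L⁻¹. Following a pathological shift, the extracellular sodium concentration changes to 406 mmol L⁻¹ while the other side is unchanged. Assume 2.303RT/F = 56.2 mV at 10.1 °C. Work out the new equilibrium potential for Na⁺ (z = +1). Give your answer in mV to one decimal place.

98.5 mV

After the shift: [Na⁺]_out = 406, [Na⁺]_in = 7.18 mmol L⁻¹.
E_new = (56.2/1)·log₁₀(406/7.18) = 56.20 · (1.7524) = 98.48 mV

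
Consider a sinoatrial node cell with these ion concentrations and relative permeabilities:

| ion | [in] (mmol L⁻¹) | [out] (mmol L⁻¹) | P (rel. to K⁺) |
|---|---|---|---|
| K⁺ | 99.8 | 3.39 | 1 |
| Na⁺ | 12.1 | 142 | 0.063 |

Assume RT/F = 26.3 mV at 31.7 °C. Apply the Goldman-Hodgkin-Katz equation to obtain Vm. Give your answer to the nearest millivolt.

Vm = 26.3 · ln[(Σ P·[cation]ₒ + Σ P·[anion]ᵢ) / (Σ P·[cation]ᵢ + Σ P·[anion]ₒ)]
Numerator = 1×3.39 + 0.063×142 = 12.34
Denominator = 1×99.8 + 0.063×12.1 = 100.6
Vm = 26.3 · ln(0.12267) = 26.3 × (-2.0983) = -55.18 mV

-55 mV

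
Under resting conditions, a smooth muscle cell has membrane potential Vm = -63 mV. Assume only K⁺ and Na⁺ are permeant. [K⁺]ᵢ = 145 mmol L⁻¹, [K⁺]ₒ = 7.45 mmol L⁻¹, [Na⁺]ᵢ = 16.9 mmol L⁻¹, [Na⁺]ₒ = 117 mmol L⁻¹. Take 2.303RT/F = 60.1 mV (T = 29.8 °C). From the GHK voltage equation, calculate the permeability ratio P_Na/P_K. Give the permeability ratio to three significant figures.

Let α = P_Na/P_K. GHK: Vm = 60.1·log₁₀[(Kₒ + α·Naₒ)/(Kᵢ + α·Naᵢ)].
10^(Vm/60.1) = 10^(-63.0/60.1) = 0.089484
So 0.089484·(Kᵢ + α·Naᵢ) = Kₒ + α·Naₒ → α = (0.089484·145.0 − 7.45) / (117.0 − 0.089484·16.9)
α = (12.98 − 7.45) / (117.0 − 1.512) = 5.525/115.5 = 0.04784

0.0478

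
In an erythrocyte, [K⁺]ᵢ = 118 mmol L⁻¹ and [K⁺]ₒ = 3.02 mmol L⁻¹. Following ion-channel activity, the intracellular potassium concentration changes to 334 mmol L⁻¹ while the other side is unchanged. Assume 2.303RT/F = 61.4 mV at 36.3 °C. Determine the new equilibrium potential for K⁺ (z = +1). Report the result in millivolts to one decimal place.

-125.5 mV

After the shift: [K⁺]_out = 3.02, [K⁺]_in = 334 mmol L⁻¹.
E_new = (61.4/1)·log₁₀(3.02/334) = 61.40 · (-2.0437) = -125.49 mV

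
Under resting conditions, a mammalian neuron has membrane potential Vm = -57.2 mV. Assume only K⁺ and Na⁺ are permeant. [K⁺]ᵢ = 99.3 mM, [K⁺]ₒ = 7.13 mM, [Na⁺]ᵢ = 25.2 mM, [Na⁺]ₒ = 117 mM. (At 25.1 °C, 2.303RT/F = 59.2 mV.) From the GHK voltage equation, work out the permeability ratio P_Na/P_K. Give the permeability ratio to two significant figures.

0.032

Let α = P_Na/P_K. GHK: Vm = 59.2·log₁₀[(Kₒ + α·Naₒ)/(Kᵢ + α·Naᵢ)].
10^(Vm/59.2) = 10^(-57.2/59.2) = 0.10809
So 0.10809·(Kᵢ + α·Naᵢ) = Kₒ + α·Naₒ → α = (0.10809·99.3 − 7.13) / (117.0 − 0.10809·25.2)
α = (10.73 − 7.13) / (117.0 − 2.724) = 3.603/114.3 = 0.03153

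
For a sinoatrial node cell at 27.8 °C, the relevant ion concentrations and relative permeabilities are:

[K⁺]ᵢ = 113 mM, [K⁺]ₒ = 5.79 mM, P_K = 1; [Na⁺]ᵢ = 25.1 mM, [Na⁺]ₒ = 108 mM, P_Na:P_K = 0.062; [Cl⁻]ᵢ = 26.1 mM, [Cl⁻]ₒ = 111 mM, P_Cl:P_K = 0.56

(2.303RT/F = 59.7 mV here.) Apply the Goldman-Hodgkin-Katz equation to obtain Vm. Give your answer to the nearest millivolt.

-49 mV

Vm = 59.7 · log₁₀[(Σ P·[cation]ₒ + Σ P·[anion]ᵢ) / (Σ P·[cation]ᵢ + Σ P·[anion]ₒ)]
Numerator = 1×5.79 + 0.062×108 + 0.56×26.1 = 27.1
Denominator = 1×113 + 0.062×25.1 + 0.56×111 = 176.7
Vm = 59.7 · log₁₀(0.15336) = 59.7 × (-0.8143) = -48.61 mV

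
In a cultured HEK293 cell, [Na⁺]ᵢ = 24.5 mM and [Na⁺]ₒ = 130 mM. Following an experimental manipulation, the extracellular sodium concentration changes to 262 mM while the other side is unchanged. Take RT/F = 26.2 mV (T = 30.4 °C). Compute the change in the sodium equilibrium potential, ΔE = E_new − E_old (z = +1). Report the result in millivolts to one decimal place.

E_old = (26.2/1)·ln(130/24.5) = 43.72 mV
E_new = (26.2/1)·ln(262/24.5) = 62.09 mV
ΔE = 62.09 − (43.72) = 18.36 mV

18.4 mV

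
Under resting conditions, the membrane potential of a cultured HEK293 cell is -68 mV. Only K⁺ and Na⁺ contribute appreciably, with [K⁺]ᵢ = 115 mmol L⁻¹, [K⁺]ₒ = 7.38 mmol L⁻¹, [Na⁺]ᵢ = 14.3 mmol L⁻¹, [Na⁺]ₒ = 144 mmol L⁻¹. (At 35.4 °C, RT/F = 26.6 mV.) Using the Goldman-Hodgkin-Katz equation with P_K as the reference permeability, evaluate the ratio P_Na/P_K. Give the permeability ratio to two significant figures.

Let α = P_Na/P_K. GHK: Vm = 26.6·ln[(Kₒ + α·Naₒ)/(Kᵢ + α·Naᵢ)].
e^(Vm/26.6) = e^(-68.0/26.6) = 0.077584
So 0.077584·(Kᵢ + α·Naᵢ) = Kₒ + α·Naₒ → α = (0.077584·115.0 − 7.38) / (144.0 − 0.077584·14.3)
α = (8.922 − 7.38) / (144.0 − 1.109) = 1.542/142.9 = 0.01079

0.011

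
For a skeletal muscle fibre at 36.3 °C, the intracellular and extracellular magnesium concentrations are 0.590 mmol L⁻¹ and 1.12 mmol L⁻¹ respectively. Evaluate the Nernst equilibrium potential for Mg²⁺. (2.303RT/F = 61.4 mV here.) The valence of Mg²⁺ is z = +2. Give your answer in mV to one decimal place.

E = (61.4/z) · log₁₀([Mg²⁺]_out/[Mg²⁺]_in) with z = +2.
= (61.4/2) · log₁₀(1.12/0.590) = 30.70 · log₁₀(1.898)
= 30.70 · (0.2784) = 8.55 mV

8.5 mV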